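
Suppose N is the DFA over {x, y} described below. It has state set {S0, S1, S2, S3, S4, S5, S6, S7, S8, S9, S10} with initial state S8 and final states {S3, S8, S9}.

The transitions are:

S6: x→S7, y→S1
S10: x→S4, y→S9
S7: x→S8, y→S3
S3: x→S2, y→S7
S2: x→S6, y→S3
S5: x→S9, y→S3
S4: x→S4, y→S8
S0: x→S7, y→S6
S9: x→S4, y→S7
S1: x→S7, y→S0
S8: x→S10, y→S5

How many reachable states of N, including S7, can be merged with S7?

2

All states are reachable from the start state.
P0 = {S3,S8,S9} | {S0,S1,S2,S4,S5,S6,S7,S10}.
Refine {S0,S1,S2,S4,S5,S6,S7,S10} on symbol x: members go to different blocks, giving {S0,S1,S2,S4,S6,S10} and {S5,S7}.
Split {S0,S1,S2,S4,S6,S10} by δ(·,x) → {S0,S1,S6} and {S2,S4,S10}.
Refine {S2,S4,S10} on symbol x: members go to different blocks, giving {S4,S10} and {S2}.
On input x, block {S3,S8,S9} splits into {S8,S9} and {S3}.
The partition is now stable with 6 blocks: {S8,S9} | {S0,S1,S6} | {S5,S7} | {S4,S10} | {S2} | {S3}.
The equivalence class containing S7 is {S5,S7}, of size 2.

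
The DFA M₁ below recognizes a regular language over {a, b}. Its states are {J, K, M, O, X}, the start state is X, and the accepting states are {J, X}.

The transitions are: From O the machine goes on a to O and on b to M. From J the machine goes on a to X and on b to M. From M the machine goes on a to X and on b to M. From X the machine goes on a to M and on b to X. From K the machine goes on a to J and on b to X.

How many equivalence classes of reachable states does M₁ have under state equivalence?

States {J,K,O} cannot be reached from the start state, so discard them.
Start with accepting vs non-accepting: {X} | {M}.
The partition is now stable with 2 blocks: {X} | {M}.

2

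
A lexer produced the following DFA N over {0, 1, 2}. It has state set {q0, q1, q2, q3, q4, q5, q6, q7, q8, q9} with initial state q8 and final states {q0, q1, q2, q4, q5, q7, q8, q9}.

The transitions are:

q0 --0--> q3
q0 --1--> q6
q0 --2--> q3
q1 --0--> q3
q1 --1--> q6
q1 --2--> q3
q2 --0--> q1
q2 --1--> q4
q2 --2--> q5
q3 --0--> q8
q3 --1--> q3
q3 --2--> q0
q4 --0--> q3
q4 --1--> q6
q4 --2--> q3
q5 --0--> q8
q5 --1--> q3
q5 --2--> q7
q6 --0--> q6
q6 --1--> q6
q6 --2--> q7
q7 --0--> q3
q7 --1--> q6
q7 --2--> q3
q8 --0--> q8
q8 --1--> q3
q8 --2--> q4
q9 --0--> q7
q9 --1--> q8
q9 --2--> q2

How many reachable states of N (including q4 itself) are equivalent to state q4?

3

Reachable states from the start: {q0,q3,q4,q6,q7,q8}. Unreachable: {q1,q2,q5,q9} — drop them.
Start with accepting vs non-accepting: {q0,q4,q7,q8} | {q3,q6}.
On input 0, block {q0,q4,q7,q8} splits into {q0,q4,q7} and {q8}.
Refine {q3,q6} on symbol 0: members go to different blocks, giving {q3} and {q6}.
Stable partition: {q0,q4,q7} | {q3} | {q8} | {q6} — 4 equivalence classes.
The equivalence class containing q4 is {q0,q4,q7}, of size 3.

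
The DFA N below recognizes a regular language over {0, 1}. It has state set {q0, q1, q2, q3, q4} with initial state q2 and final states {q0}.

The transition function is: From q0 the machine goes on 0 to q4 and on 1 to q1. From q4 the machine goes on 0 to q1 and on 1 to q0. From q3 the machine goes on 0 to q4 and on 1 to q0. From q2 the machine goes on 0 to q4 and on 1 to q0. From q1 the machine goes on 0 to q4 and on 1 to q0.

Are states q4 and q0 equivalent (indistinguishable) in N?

Reachable states from the start: {q0,q1,q2,q4}. Unreachable: {q3} — drop them.
Initial partition by acceptance: {q0} | {q1,q2,q4}.
The partition is now stable with 2 blocks: {q0} | {q1,q2,q4}.
q4 and q0 end up in different blocks, so they are distinguishable. For instance, the string 'ε' is accepted from only q0.

No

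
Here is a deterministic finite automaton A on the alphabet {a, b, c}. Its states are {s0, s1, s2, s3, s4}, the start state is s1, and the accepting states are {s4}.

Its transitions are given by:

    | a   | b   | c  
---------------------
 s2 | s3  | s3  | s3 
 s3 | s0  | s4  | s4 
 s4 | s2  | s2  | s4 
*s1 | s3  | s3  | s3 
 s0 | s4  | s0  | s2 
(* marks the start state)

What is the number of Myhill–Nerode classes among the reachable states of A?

4

All states are reachable from the start state.
P0 = {s4} | {s0,s1,s2,s3}.
Split {s0,s1,s2,s3} by δ(·,a) → {s1,s2,s3} and {s0}.
Split {s1,s2,s3} by δ(·,a) → {s1,s2} and {s3}.
The partition is now stable with 4 blocks: {s4} | {s1,s2} | {s0} | {s3}.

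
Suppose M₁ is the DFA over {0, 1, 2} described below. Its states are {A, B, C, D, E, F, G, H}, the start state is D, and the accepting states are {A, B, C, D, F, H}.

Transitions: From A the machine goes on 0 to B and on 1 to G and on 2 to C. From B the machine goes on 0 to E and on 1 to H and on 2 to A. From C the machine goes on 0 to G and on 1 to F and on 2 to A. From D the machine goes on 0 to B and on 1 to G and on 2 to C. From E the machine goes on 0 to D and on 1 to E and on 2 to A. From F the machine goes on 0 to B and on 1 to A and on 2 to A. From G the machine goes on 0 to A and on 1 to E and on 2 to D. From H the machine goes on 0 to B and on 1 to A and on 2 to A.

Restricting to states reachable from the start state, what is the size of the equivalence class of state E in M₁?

2

Every state is reachable, so we keep all 8.
Initial partition by acceptance: {A,B,C,D,F,H} | {E,G}.
On input 0, block {A,B,C,D,F,H} splits into {A,D,F,H} and {B,C}.
Refine {A,D,F,H} on symbol 1: members go to different blocks, giving {A,D} and {F,H}.
The partition is now stable with 4 blocks: {A,D} | {E,G} | {B,C} | {F,H}.
The equivalence class containing E is {E,G}, of size 2.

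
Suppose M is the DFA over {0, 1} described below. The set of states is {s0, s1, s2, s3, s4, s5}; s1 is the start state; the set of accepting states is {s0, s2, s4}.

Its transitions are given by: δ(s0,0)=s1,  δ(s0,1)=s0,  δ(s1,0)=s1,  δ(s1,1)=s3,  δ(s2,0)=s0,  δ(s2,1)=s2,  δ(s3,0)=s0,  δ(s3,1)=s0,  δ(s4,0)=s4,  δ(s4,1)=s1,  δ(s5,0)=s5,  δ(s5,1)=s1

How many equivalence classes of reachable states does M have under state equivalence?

3

Reachable states from the start: {s0,s1,s3}. Unreachable: {s2,s4,s5} — drop them.
Start with accepting vs non-accepting: {s0} | {s1,s3}.
Refine {s1,s3} on symbol 0: members go to different blocks, giving {s1} and {s3}.
The partition is now stable with 3 blocks: {s0} | {s1} | {s3}.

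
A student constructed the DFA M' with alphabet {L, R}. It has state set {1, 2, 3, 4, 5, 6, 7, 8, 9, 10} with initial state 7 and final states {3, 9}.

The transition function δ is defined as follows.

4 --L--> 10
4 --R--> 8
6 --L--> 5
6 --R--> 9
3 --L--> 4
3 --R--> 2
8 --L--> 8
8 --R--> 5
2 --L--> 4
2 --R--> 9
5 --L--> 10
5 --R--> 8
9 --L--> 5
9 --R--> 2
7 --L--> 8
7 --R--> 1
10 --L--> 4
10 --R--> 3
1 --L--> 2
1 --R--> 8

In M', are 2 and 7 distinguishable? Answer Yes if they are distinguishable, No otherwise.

States {6} cannot be reached from the start state, so discard them.
Start with accepting vs non-accepting: {3,9} | {1,2,4,5,7,8,10}.
On input R, block {1,2,4,5,7,8,10} splits into {1,4,5,7,8} and {2,10}.
Refine {1,4,5,7,8} on symbol L: members go to different blocks, giving {1,4,5} and {7,8}.
Stable partition: {3,9} | {1,4,5} | {2,10} | {7,8} — 4 equivalence classes.
2 and 7 end up in different blocks, so they are distinguishable. For instance, the string 'R' is accepted from only 2.

Yes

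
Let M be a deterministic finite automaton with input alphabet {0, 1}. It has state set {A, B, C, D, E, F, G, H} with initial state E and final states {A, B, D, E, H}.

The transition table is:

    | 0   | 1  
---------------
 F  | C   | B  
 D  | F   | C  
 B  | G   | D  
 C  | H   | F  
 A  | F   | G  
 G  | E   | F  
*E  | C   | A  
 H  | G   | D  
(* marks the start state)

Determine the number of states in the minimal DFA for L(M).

4

All states are reachable from the start state.
P0 = {A,B,D,E,H} | {C,F,G}.
On input 1, block {A,B,D,E,H} splits into {B,E,H} and {A,D}.
On input 0, block {C,F,G} splits into {C,G} and {F}.
The partition is now stable with 4 blocks: {B,E,H} | {C,G} | {A,D} | {F}.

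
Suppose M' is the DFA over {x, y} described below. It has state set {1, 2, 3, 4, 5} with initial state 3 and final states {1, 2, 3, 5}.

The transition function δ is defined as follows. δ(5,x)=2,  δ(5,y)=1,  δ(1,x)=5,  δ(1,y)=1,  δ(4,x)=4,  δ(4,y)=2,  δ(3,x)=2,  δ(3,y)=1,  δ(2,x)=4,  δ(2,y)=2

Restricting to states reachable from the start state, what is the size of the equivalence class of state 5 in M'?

Initial partition by acceptance: {1,2,3,5} | {4}.
On input x, block {1,2,3,5} splits into {1,3,5} and {2}.
Refine {1,3,5} on symbol x: members go to different blocks, giving {3,5} and {1}.
No further refinement is possible. Final partition (4 blocks): {3,5} | {4} | {2} | {1}.
The equivalence class containing 5 is {3,5}, of size 2.

2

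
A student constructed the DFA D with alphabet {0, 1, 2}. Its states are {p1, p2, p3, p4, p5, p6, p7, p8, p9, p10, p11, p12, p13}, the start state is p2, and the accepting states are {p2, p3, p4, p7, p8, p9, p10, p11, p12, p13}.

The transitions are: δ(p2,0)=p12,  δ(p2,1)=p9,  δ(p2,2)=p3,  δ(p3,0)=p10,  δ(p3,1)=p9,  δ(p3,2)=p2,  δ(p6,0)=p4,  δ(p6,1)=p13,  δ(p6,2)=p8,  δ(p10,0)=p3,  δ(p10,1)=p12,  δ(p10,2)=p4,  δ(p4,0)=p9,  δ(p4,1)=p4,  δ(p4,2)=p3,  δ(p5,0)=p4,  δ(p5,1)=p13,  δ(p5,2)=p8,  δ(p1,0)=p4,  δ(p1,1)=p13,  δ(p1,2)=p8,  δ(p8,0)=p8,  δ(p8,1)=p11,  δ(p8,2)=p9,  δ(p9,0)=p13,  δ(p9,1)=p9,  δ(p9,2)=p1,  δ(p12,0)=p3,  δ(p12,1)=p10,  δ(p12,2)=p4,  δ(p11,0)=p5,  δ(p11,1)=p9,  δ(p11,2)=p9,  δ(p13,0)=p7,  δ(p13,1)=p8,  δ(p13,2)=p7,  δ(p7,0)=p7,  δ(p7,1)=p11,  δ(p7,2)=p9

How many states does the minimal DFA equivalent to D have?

8

First remove the unreachable states {p6}; 12 states remain.
P0 = {p2,p3,p4,p7,p8,p9,p10,p11,p12,p13} | {p1,p5}.
On input 0, block {p2,p3,p4,p7,p8,p9,p10,p11,p12,p13} splits into {p2,p3,p4,p7,p8,p9,p10,p12,p13} and {p11}.
On input 1, block {p2,p3,p4,p7,p8,p9,p10,p12,p13} splits into {p2,p3,p4,p9,p10,p12,p13} and {p7,p8}.
Refine {p2,p3,p4,p9,p10,p12,p13} on symbol 0: members go to different blocks, giving {p2,p3,p4,p9,p10,p12} and {p13}.
Refine {p2,p3,p4,p9,p10,p12} on symbol 0: members go to different blocks, giving {p2,p3,p4,p10,p12} and {p9}.
Split {p2,p3,p4,p10,p12} by δ(·,0) → {p2,p3,p10,p12} and {p4}.
Split {p2,p3,p10,p12} by δ(·,1) → {p2,p3} and {p10,p12}.
The partition is now stable with 8 blocks: {p2,p3} | {p1,p5} | {p11} | {p7,p8} | {p13} | {p9} | {p4} | {p10,p12}.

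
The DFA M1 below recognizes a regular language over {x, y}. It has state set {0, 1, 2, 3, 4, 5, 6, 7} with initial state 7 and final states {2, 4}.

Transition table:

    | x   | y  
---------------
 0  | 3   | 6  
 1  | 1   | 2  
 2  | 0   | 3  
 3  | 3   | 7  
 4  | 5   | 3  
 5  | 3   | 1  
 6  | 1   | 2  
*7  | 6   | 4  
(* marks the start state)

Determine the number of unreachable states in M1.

A breadth-first search from the start state visits every state.

0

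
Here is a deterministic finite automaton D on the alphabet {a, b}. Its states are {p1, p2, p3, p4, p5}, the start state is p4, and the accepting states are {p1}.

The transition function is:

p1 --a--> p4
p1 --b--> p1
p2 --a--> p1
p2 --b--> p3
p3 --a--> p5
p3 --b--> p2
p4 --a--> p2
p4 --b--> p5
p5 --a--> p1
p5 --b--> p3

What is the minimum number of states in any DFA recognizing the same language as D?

All states are reachable from the start state.
Initial partition by acceptance: {p1} | {p2,p3,p4,p5}.
Refine {p2,p3,p4,p5} on symbol a: members go to different blocks, giving {p2,p5} and {p3,p4}.
Stable partition: {p1} | {p2,p5} | {p3,p4} — 3 equivalence classes.

3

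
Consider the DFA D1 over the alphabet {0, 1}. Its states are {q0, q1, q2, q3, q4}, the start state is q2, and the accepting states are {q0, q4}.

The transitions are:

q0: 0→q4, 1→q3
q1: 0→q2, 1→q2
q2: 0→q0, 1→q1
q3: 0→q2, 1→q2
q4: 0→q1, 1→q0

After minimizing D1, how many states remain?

Initial partition by acceptance: {q0,q4} | {q1,q2,q3}.
Refine {q0,q4} on symbol 0: members go to different blocks, giving {q0} and {q4}.
Split {q1,q2,q3} by δ(·,0) → {q1,q3} and {q2}.
The partition is now stable with 4 blocks: {q0} | {q1,q3} | {q4} | {q2}.

4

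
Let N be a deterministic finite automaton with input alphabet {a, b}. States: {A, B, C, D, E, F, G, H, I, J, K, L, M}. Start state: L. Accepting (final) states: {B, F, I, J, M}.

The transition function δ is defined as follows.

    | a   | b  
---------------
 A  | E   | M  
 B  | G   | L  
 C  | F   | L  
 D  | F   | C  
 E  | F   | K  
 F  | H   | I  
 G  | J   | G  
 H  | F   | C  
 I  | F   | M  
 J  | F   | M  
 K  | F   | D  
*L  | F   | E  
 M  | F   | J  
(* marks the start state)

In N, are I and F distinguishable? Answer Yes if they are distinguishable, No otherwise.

Yes

States {A,B,G} cannot be reached from the start state, so discard them.
Initial partition by acceptance: {F,I,J,M} | {C,D,E,H,K,L}.
Refine {F,I,J,M} on symbol a: members go to different blocks, giving {I,J,M} and {F}.
The partition is now stable with 3 blocks: {I,J,M} | {C,D,E,H,K,L} | {F}.
I and F end up in different blocks, so they are distinguishable. For instance, the string 'a' is accepted from only I.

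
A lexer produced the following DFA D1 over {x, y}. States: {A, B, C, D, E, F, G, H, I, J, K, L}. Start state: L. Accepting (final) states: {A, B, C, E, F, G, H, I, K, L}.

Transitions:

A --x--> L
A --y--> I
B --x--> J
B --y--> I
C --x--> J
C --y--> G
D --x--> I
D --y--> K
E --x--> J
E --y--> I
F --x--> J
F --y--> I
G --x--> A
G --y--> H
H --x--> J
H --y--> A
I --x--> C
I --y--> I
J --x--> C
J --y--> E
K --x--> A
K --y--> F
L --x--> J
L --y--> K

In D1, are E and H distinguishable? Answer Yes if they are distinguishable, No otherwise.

No

States {B,D} cannot be reached from the start state, so discard them.
Initial partition by acceptance: {A,C,E,F,G,H,I,K,L} | {J}.
Refine {A,C,E,F,G,H,I,K,L} on symbol x: members go to different blocks, giving {C,E,F,H,L} and {A,G,I,K}.
On input x, block {A,G,I,K} splits into {A,I} and {G,K}.
Refine {C,E,F,H,L} on symbol y: members go to different blocks, giving {E,F,H} and {C,L}.
The partition is now stable with 5 blocks: {E,F,H} | {J} | {A,I} | {G,K} | {C,L}.
E and H lie in the same block of the stable partition, so they are equivalent — no string distinguishes them.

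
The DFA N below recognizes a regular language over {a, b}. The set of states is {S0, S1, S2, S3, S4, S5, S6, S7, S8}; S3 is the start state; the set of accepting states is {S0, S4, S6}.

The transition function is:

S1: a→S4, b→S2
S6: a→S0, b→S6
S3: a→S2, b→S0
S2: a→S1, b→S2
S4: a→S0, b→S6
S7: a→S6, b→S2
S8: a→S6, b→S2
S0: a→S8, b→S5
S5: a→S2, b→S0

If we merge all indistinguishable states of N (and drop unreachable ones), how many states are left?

First remove the unreachable states {S7}; 8 states remain.
Start with accepting vs non-accepting: {S0,S4,S6} | {S1,S2,S3,S5,S8}.
Refine {S0,S4,S6} on symbol a: members go to different blocks, giving {S4,S6} and {S0}.
Split {S1,S2,S3,S5,S8} by δ(·,a) → {S2,S3,S5} and {S1,S8}.
Split {S2,S3,S5} by δ(·,a) → {S3,S5} and {S2}.
No further refinement is possible. Final partition (5 blocks): {S4,S6} | {S3,S5} | {S0} | {S1,S8} | {S2}.

5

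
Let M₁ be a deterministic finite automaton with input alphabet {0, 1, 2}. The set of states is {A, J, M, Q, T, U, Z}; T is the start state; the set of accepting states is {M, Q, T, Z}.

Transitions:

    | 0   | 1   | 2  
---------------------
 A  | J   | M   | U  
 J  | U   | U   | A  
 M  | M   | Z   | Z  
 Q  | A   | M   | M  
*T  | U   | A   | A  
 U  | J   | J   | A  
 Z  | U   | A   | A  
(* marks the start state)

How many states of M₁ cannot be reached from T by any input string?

1

BFS from T reaches {A, J, M, T, U, Z}; the 1 state(s) Q are never visited.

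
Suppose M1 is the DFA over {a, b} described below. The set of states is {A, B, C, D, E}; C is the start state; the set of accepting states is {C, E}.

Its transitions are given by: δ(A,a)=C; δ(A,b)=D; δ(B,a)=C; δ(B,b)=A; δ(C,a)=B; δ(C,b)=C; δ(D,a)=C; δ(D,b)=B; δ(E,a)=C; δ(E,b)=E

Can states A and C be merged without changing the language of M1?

No

States {E} cannot be reached from the start state, so discard them.
P0 = {C} | {A,B,D}.
The partition is now stable with 2 blocks: {C} | {A,B,D}.
A and C end up in different blocks, so they are distinguishable. For instance, the string 'ε' is accepted from only C.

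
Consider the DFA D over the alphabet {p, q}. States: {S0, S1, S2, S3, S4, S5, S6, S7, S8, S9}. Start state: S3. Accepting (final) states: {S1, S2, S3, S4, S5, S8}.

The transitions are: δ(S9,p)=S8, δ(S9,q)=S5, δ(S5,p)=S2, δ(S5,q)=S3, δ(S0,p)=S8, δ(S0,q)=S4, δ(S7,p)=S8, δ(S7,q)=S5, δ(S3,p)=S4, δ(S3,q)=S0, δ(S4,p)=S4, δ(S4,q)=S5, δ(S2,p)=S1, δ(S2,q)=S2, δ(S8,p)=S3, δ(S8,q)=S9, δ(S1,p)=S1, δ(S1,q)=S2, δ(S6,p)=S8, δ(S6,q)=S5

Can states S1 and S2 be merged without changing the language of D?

Reachable states from the start: {S0,S1,S2,S3,S4,S5,S8,S9}. Unreachable: {S6,S7} — drop them.
P0 = {S1,S2,S3,S4,S5,S8} | {S0,S9}.
On input q, block {S1,S2,S3,S4,S5,S8} splits into {S1,S2,S4,S5} and {S3,S8}.
Split {S1,S2,S4,S5} by δ(·,q) → {S1,S2,S4} and {S5}.
Split {S1,S2,S4} by δ(·,q) → {S1,S2} and {S4}.
On input q, block {S0,S9} splits into {S0} and {S9}.
Split {S3,S8} by δ(·,p) → {S3} and {S8}.
The partition is now stable with 7 blocks: {S1,S2} | {S0} | {S3} | {S5} | {S4} | {S9} | {S8}.
S1 and S2 lie in the same block of the stable partition, so they are equivalent — no string distinguishes them.

Yes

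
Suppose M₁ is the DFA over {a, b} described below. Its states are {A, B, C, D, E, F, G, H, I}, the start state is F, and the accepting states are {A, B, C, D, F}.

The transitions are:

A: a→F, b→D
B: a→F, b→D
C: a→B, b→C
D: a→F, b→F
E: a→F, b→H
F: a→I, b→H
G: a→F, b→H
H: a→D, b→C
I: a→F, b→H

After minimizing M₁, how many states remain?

6

First remove the unreachable states {A,E,G}; 6 states remain.
P0 = {B,C,D,F} | {H,I}.
Refine {B,C,D,F} on symbol a: members go to different blocks, giving {B,C,D} and {F}.
Refine {B,C,D} on symbol a: members go to different blocks, giving {B,D} and {C}.
Refine {B,D} on symbol b: members go to different blocks, giving {B} and {D}.
Refine {H,I} on symbol a: members go to different blocks, giving {H} and {I}.
No further refinement is possible. Final partition (6 blocks): {B} | {H} | {F} | {C} | {D} | {I}.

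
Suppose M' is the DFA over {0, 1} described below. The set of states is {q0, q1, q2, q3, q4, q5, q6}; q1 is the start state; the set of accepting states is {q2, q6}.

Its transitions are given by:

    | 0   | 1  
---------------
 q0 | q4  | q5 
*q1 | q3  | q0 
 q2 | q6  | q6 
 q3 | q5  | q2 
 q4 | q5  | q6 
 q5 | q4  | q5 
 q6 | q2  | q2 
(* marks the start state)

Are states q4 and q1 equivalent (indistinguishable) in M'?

No

Start with accepting vs non-accepting: {q2,q6} | {q0,q1,q3,q4,q5}.
Split {q0,q1,q3,q4,q5} by δ(·,1) → {q0,q1,q5} and {q3,q4}.
No further refinement is possible. Final partition (3 blocks): {q2,q6} | {q0,q1,q5} | {q3,q4}.
q4 and q1 end up in different blocks, so they are distinguishable. For instance, the string '1' is accepted from only q4.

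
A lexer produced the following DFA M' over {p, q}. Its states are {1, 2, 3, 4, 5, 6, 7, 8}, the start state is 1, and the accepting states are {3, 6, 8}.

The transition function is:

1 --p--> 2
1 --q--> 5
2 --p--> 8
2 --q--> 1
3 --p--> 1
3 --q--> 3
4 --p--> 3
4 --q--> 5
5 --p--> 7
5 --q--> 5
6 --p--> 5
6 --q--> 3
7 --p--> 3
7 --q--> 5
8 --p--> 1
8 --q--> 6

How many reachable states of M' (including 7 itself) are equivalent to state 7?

2

States {4} cannot be reached from the start state, so discard them.
Start with accepting vs non-accepting: {3,6,8} | {1,2,5,7}.
Split {1,2,5,7} by δ(·,p) → {1,5} and {2,7}.
Stable partition: {3,6,8} | {1,5} | {2,7} — 3 equivalence classes.
State 7 belongs to the block {2,7}, which has 2 states.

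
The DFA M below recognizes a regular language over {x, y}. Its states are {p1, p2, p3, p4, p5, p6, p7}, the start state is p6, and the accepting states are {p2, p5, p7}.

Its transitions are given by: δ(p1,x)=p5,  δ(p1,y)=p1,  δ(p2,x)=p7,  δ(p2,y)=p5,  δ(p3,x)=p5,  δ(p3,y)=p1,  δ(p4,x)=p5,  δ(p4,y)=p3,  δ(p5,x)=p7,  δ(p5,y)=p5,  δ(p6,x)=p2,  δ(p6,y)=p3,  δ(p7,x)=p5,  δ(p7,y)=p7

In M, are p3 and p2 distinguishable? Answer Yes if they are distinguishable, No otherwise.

Reachable states from the start: {p1,p2,p3,p5,p6,p7}. Unreachable: {p4} — drop them.
P0 = {p2,p5,p7} | {p1,p3,p6}.
No further refinement is possible. Final partition (2 blocks): {p2,p5,p7} | {p1,p3,p6}.
p3 and p2 end up in different blocks, so they are distinguishable. For instance, the string 'ε' is accepted from only p2.

Yes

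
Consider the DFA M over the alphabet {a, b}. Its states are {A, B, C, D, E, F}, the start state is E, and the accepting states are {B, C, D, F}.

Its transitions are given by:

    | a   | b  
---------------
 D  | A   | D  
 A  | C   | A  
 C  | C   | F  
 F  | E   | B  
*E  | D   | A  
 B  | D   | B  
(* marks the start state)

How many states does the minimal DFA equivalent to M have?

6

Every state is reachable, so we keep all 6.
Initial partition by acceptance: {B,C,D,F} | {A,E}.
Refine {B,C,D,F} on symbol a: members go to different blocks, giving {B,C} and {D,F}.
On input a, block {B,C} splits into {B} and {C}.
On input a, block {A,E} splits into {A} and {E}.
Split {D,F} by δ(·,a) → {D} and {F}.
Stable partition: {B} | {A} | {D} | {C} | {E} | {F} — 6 equivalence classes.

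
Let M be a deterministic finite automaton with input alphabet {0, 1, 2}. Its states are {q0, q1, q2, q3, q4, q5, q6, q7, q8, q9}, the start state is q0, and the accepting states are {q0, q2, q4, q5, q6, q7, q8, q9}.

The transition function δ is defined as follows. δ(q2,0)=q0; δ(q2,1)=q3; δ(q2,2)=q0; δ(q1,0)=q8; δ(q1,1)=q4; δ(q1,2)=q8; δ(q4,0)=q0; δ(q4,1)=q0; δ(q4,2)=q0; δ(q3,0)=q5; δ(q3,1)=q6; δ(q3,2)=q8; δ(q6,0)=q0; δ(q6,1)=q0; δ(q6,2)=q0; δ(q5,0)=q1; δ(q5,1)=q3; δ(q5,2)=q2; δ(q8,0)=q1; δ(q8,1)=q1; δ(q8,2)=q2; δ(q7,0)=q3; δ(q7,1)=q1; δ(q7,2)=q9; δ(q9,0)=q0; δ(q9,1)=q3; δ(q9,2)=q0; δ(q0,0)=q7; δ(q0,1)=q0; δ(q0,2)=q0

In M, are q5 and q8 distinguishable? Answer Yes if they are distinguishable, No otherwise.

No

All states are reachable from the start state.
P0 = {q0,q2,q4,q5,q6,q7,q8,q9} | {q1,q3}.
Split {q0,q2,q4,q5,q6,q7,q8,q9} by δ(·,0) → {q0,q2,q4,q6,q9} and {q5,q7,q8}.
Split {q0,q2,q4,q6,q9} by δ(·,0) → {q2,q4,q6,q9} and {q0}.
Refine {q2,q4,q6,q9} on symbol 1: members go to different blocks, giving {q2,q9} and {q4,q6}.
Stable partition: {q2,q9} | {q1,q3} | {q5,q7,q8} | {q0} | {q4,q6} — 5 equivalence classes.
q5 and q8 lie in the same block of the stable partition, so they are equivalent — no string distinguishes them.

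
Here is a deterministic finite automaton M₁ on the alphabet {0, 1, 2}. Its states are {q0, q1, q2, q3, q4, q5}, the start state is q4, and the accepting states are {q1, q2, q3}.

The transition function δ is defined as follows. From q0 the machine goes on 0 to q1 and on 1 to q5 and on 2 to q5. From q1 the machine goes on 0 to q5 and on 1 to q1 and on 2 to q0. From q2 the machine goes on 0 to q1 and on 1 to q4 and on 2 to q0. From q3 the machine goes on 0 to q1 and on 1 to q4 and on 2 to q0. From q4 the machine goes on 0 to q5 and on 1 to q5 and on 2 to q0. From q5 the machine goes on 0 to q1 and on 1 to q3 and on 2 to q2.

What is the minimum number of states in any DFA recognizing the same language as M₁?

P0 = {q1,q2,q3} | {q0,q4,q5}.
Split {q1,q2,q3} by δ(·,0) → {q2,q3} and {q1}.
Split {q0,q4,q5} by δ(·,0) → {q0,q5} and {q4}.
Split {q0,q5} by δ(·,1) → {q0} and {q5}.
Stable partition: {q2,q3} | {q0} | {q1} | {q4} | {q5} — 5 equivalence classes.

5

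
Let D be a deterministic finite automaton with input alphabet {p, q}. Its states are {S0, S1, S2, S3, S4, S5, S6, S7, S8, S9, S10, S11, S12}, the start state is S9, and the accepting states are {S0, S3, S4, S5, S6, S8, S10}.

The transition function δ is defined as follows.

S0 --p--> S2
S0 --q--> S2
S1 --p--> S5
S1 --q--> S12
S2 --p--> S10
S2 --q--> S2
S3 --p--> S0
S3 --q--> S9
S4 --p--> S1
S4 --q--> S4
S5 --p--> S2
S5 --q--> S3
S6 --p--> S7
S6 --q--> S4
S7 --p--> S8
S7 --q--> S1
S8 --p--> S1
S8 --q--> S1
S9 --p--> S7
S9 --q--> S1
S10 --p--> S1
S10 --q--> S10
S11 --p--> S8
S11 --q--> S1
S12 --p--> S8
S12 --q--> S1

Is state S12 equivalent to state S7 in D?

Yes

Reachable states from the start: {S0,S1,S2,S3,S5,S7,S8,S9,S10,S12}. Unreachable: {S4,S6,S11} — drop them.
Start with accepting vs non-accepting: {S0,S3,S5,S8,S10} | {S1,S2,S7,S9,S12}.
Split {S0,S3,S5,S8,S10} by δ(·,p) → {S0,S5,S8,S10} and {S3}.
On input q, block {S0,S5,S8,S10} splits into {S0,S8} and {S5} and {S10}.
On input p, block {S1,S2,S7,S9,S12} splits into {S7,S12} and {S1} and {S2} and {S9}.
Split {S0,S8} by δ(·,p) → {S0} and {S8}.
No further refinement is possible. Final partition (9 blocks): {S0} | {S7,S12} | {S3} | {S5} | {S10} | {S1} | {S2} | {S9} | {S8}.
S12 and S7 lie in the same block of the stable partition, so they are equivalent — no string distinguishes them.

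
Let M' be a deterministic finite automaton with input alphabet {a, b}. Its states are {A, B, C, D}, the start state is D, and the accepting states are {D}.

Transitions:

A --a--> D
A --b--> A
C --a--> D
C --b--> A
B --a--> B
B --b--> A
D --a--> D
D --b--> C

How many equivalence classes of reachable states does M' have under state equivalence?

2

Reachable states from the start: {A,C,D}. Unreachable: {B} — drop them.
P0 = {D} | {A,C}.
The partition is now stable with 2 blocks: {D} | {A,C}.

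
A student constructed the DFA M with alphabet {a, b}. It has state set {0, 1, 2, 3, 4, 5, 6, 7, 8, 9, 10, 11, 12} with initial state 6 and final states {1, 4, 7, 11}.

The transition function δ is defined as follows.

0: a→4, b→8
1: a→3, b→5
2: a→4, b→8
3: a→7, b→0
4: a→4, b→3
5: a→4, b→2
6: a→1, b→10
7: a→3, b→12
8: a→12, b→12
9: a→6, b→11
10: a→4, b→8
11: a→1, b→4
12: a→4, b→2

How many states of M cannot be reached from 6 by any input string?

2

Starting at 6 and following transitions, the reachable set is {0, 1, 2, 3, 4, 5, 6, 7, 8, 10, 12}. That leaves 9, 11 unreachable — 2 in total.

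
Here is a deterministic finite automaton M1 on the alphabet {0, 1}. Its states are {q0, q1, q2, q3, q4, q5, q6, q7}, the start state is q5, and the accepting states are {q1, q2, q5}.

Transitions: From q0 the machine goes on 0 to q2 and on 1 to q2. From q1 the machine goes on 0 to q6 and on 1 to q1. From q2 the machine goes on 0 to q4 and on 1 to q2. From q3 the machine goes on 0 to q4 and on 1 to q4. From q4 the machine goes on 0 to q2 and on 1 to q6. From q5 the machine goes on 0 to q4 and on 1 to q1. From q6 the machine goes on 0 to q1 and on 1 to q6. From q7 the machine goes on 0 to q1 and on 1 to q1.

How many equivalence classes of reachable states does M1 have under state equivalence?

Reachable states from the start: {q1,q2,q4,q5,q6}. Unreachable: {q0,q3,q7} — drop them.
Start with accepting vs non-accepting: {q1,q2,q5} | {q4,q6}.
Stable partition: {q1,q2,q5} | {q4,q6} — 2 equivalence classes.

2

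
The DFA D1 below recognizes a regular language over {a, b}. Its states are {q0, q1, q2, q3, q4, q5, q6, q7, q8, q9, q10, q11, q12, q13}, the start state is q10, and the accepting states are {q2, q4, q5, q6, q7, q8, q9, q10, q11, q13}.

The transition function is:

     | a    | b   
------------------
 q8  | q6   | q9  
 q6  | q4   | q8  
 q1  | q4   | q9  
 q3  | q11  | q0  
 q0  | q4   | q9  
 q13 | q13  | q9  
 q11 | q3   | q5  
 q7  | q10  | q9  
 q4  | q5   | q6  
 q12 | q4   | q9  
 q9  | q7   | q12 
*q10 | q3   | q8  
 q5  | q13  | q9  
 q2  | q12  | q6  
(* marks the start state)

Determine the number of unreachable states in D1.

2

BFS from q10 reaches {q0, q3, q4, q5, q6, q7, q8, q9, q10, q11, q12, q13}; the 2 state(s) q1, q2 are never visited.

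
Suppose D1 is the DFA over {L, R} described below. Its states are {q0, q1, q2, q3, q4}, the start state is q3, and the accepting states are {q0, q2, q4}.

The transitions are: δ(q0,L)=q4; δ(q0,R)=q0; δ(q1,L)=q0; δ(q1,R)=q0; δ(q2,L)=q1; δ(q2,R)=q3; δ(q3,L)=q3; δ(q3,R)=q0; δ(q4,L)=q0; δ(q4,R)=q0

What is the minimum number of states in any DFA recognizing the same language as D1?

2

First remove the unreachable states {q1,q2}; 3 states remain.
P0 = {q0,q4} | {q3}.
No further refinement is possible. Final partition (2 blocks): {q0,q4} | {q3}.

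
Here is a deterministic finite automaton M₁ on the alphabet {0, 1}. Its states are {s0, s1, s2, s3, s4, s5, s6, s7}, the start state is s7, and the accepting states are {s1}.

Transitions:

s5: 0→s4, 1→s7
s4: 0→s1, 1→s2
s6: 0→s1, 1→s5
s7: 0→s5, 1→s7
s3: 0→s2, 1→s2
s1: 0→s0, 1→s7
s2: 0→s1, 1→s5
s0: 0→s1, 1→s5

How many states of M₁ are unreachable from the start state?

No path from s7 leads to s3, s6; the other 6 states are all reachable.

2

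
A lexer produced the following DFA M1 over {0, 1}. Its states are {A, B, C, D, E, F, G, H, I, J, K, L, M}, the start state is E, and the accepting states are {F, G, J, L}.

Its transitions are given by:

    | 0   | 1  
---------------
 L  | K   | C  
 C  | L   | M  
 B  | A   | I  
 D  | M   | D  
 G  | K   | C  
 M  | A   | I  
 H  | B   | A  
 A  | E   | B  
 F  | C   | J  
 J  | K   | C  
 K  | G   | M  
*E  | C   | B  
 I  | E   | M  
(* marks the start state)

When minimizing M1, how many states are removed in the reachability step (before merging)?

4

Starting at E and following transitions, the reachable set is {A, B, C, E, G, I, K, L, M}. That leaves D, F, H, J unreachable — 4 in total.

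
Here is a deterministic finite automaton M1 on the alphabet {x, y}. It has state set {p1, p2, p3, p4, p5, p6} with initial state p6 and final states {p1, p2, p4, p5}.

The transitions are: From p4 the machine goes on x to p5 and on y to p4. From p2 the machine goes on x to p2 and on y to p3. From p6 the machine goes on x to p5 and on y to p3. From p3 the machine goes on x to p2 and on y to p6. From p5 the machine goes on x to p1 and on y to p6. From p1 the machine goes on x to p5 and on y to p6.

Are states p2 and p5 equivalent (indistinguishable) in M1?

Yes

Reachable states from the start: {p1,p2,p3,p5,p6}. Unreachable: {p4} — drop them.
Initial partition by acceptance: {p1,p2,p5} | {p3,p6}.
Stable partition: {p1,p2,p5} | {p3,p6} — 2 equivalence classes.
p2 and p5 lie in the same block of the stable partition, so they are equivalent — no string distinguishes them.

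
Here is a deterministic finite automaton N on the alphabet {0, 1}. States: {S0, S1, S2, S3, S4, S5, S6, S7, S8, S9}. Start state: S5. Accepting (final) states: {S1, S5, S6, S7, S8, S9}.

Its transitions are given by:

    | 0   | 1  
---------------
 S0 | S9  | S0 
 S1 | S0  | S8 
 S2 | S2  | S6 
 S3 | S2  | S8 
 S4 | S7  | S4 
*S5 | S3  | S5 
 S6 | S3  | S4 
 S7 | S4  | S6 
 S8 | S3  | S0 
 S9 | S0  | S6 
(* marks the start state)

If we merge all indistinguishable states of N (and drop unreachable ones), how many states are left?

States {S1} cannot be reached from the start state, so discard them.
Initial partition by acceptance: {S5,S6,S7,S8,S9} | {S0,S2,S3,S4}.
Split {S5,S6,S7,S8,S9} by δ(·,1) → {S5,S7,S9} and {S6,S8}.
Split {S5,S7,S9} by δ(·,1) → {S7,S9} and {S5}.
Refine {S0,S2,S3,S4} on symbol 0: members go to different blocks, giving {S0,S4} and {S2,S3}.
No further refinement is possible. Final partition (5 blocks): {S7,S9} | {S0,S4} | {S6,S8} | {S5} | {S2,S3}.

5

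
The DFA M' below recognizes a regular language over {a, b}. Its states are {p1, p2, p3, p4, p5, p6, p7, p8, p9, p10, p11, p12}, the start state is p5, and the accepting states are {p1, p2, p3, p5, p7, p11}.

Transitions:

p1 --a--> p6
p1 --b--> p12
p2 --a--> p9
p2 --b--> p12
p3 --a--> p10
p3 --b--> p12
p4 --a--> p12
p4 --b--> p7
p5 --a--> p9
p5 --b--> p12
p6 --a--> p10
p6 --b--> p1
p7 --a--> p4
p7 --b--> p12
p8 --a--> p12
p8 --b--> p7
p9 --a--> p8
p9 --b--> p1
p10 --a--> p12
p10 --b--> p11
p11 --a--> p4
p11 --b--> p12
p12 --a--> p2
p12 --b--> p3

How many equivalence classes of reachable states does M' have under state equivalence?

5

P0 = {p1,p2,p3,p5,p7,p11} | {p4,p6,p8,p9,p10,p12}.
Refine {p4,p6,p8,p9,p10,p12} on symbol a: members go to different blocks, giving {p4,p6,p8,p9,p10} and {p12}.
Split {p4,p6,p8,p9,p10} by δ(·,a) → {p4,p8,p10} and {p6,p9}.
Refine {p1,p2,p3,p5,p7,p11} on symbol a: members go to different blocks, giving {p1,p2,p5} and {p3,p7,p11}.
No further refinement is possible. Final partition (5 blocks): {p1,p2,p5} | {p4,p8,p10} | {p12} | {p6,p9} | {p3,p7,p11}.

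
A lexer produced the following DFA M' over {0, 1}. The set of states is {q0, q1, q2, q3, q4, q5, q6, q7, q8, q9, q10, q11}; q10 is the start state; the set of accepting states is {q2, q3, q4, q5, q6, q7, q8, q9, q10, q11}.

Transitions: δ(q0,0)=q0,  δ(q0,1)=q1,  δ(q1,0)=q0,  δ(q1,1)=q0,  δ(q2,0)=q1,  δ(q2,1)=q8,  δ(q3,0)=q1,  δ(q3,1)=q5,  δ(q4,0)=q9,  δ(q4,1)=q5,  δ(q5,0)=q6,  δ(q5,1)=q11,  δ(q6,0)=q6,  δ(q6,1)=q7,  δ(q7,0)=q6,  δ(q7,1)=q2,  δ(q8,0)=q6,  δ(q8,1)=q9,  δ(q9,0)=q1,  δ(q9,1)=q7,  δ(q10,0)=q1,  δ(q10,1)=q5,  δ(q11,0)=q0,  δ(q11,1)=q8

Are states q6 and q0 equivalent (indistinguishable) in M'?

States {q3,q4} cannot be reached from the start state, so discard them.
P0 = {q2,q5,q6,q7,q8,q9,q10,q11} | {q0,q1}.
On input 0, block {q2,q5,q6,q7,q8,q9,q10,q11} splits into {q2,q9,q10,q11} and {q5,q6,q7,q8}.
Refine {q5,q6,q7,q8} on symbol 1: members go to different blocks, giving {q5,q7,q8} and {q6}.
No further refinement is possible. Final partition (4 blocks): {q2,q9,q10,q11} | {q0,q1} | {q5,q7,q8} | {q6}.
q6 and q0 end up in different blocks, so they are distinguishable. For instance, the string 'ε' is accepted from only q6.

No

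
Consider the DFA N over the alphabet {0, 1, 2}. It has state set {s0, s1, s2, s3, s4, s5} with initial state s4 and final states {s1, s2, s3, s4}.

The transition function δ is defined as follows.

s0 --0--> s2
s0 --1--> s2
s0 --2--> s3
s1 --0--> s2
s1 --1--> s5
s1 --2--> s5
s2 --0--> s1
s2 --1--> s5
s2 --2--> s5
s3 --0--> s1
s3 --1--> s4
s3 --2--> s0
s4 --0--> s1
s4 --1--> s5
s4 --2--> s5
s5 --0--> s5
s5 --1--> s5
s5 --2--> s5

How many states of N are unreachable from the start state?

Starting at s4 and following transitions, the reachable set is {s1, s2, s4, s5}. That leaves s0, s3 unreachable — 2 in total.

2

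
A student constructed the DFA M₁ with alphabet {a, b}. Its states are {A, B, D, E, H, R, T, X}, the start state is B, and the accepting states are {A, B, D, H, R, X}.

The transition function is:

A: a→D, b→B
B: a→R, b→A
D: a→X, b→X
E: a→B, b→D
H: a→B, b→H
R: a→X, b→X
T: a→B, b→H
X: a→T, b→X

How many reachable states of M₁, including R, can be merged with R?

2

Reachable states from the start: {A,B,D,H,R,T,X}. Unreachable: {E} — drop them.
Initial partition by acceptance: {A,B,D,H,R,X} | {T}.
Split {A,B,D,H,R,X} by δ(·,a) → {A,B,D,H,R} and {X}.
On input a, block {A,B,D,H,R} splits into {A,B,H} and {D,R}.
Split {A,B,H} by δ(·,a) → {A,B} and {H}.
No further refinement is possible. Final partition (5 blocks): {A,B} | {T} | {X} | {D,R} | {H}.
State R belongs to the block {D,R}, which has 2 states.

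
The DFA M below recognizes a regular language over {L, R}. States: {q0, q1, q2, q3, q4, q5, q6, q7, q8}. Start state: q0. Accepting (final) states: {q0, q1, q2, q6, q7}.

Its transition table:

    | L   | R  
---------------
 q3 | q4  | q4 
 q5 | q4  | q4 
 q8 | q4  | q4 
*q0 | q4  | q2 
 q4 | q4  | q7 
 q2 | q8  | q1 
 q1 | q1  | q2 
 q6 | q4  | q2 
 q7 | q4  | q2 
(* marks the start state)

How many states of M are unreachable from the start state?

Starting at q0 and following transitions, the reachable set is {q0, q1, q2, q4, q7, q8}. That leaves q3, q5, q6 unreachable — 3 in total.

3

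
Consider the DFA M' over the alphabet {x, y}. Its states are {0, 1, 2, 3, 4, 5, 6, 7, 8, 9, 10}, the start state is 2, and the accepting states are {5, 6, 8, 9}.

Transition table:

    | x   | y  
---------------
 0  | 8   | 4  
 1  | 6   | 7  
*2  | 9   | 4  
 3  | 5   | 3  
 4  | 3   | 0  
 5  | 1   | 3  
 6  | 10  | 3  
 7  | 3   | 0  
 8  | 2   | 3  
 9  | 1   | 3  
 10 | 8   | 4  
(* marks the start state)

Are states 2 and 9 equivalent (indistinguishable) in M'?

No

Start with accepting vs non-accepting: {5,6,8,9} | {0,1,2,3,4,7,10}.
Refine {0,1,2,3,4,7,10} on symbol x: members go to different blocks, giving {0,1,2,3,10} and {4,7}.
Split {0,1,2,3,10} by δ(·,y) → {0,1,2,10} and {3}.
The partition is now stable with 4 blocks: {5,6,8,9} | {0,1,2,10} | {4,7} | {3}.
2 and 9 end up in different blocks, so they are distinguishable. For instance, the string 'ε' is accepted from only 9.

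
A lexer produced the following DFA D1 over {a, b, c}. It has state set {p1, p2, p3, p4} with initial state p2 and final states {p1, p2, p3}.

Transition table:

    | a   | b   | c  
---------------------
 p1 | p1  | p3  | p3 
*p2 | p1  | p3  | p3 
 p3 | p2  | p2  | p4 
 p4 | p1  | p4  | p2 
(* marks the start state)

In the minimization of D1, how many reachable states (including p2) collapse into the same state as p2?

2

Initial partition by acceptance: {p1,p2,p3} | {p4}.
Refine {p1,p2,p3} on symbol c: members go to different blocks, giving {p1,p2} and {p3}.
No further refinement is possible. Final partition (3 blocks): {p1,p2} | {p4} | {p3}.
The equivalence class containing p2 is {p1,p2}, of size 2.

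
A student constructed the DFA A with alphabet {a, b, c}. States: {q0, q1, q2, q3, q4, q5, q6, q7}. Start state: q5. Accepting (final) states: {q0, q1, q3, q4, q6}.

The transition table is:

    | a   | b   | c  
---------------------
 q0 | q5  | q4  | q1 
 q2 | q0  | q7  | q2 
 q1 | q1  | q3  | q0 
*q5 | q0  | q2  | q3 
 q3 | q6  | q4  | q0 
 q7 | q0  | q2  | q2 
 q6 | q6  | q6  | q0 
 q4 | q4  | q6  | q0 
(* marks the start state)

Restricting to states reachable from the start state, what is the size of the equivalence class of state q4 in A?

4

All states are reachable from the start state.
Start with accepting vs non-accepting: {q0,q1,q3,q4,q6} | {q2,q5,q7}.
Split {q0,q1,q3,q4,q6} by δ(·,a) → {q1,q3,q4,q6} and {q0}.
Split {q2,q5,q7} by δ(·,c) → {q2,q7} and {q5}.
Stable partition: {q1,q3,q4,q6} | {q2,q7} | {q0} | {q5} — 4 equivalence classes.
State q4 belongs to the block {q1,q3,q4,q6}, which has 4 states.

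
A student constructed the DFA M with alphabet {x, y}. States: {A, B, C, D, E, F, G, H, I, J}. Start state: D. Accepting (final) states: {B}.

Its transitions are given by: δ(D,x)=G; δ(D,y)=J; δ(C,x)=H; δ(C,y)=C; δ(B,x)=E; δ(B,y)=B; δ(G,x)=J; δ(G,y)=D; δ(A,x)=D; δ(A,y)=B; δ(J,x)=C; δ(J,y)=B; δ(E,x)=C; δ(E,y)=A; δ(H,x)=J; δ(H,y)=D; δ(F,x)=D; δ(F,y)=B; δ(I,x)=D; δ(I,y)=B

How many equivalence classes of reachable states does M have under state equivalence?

First remove the unreachable states {F,I}; 8 states remain.
Initial partition by acceptance: {B} | {A,C,D,E,G,H,J}.
Split {A,C,D,E,G,H,J} by δ(·,y) → {C,D,E,G,H} and {A,J}.
Refine {C,D,E,G,H} on symbol x: members go to different blocks, giving {C,D,E} and {G,H}.
On input x, block {C,D,E} splits into {C,D} and {E}.
Split {C,D} by δ(·,y) → {C} and {D}.
Refine {A,J} on symbol x: members go to different blocks, giving {A} and {J}.
The partition is now stable with 7 blocks: {B} | {C} | {A} | {G,H} | {E} | {D} | {J}.

7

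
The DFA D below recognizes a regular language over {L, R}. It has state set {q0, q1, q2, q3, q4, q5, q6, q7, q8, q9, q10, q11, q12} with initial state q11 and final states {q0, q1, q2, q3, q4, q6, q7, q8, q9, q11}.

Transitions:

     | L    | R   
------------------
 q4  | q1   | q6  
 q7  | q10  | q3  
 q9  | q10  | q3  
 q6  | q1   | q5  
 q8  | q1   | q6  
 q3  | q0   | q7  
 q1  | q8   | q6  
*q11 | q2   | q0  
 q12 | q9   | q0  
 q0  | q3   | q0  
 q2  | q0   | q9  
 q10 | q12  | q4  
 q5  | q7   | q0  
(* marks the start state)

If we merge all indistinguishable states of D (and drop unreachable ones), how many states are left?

7

All states are reachable from the start state.
Initial partition by acceptance: {q0,q1,q2,q3,q4,q6,q7,q8,q9,q11} | {q5,q10,q12}.
On input L, block {q0,q1,q2,q3,q4,q6,q7,q8,q9,q11} splits into {q0,q1,q2,q3,q4,q6,q8,q11} and {q7,q9}.
Refine {q0,q1,q2,q3,q4,q6,q8,q11} on symbol R: members go to different blocks, giving {q0,q1,q4,q8,q11} and {q2,q3} and {q6}.
On input L, block {q0,q1,q4,q8,q11} splits into {q1,q4,q8} and {q0,q11}.
On input L, block {q5,q10,q12} splits into {q5,q12} and {q10}.
No further refinement is possible. Final partition (7 blocks): {q1,q4,q8} | {q5,q12} | {q7,q9} | {q2,q3} | {q6} | {q0,q11} | {q10}.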